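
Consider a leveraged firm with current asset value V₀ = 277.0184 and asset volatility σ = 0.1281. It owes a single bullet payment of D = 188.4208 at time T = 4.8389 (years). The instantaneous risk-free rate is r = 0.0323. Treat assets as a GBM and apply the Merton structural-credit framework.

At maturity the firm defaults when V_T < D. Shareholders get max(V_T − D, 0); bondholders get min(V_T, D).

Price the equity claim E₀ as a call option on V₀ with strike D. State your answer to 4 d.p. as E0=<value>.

E0=116.4771

d₁ = [ln(V₀/D) + (r + σ²/2)T] / (σ√T)
   = [ln(277.0184/188.4208) + (0.0323 + 0.5·0.1281²)·4.8389] / (0.1281·√4.8389)
   = [0.385406 + 0.195999] / 0.281788 = 2.063271
d₂ = d₁ − σ√T = 2.063271 − 0.281788 = 1.781483
N(d₁) = 0.980457,  N(d₂) = 0.962583,  e^(−rT) = 0.855306
E₀ = V₀·N(d₁) − D·e^(−rT)·N(d₂)
   = 277.0184·0.980457 − 188.4208·0.855306·0.962583 = 116.477136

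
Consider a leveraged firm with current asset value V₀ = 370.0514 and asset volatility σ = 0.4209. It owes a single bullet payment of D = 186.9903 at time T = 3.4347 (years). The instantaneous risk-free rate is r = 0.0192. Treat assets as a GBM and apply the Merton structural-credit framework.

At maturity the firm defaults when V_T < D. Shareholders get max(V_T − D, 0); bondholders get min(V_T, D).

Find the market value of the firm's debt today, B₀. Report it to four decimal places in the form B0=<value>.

d₁ = [ln(V₀/D) + (r + σ²/2)T] / (σ√T)
   = [ln(370.0514/186.9903) + (0.0192 + 0.5·0.4209²)·3.4347] / (0.4209·√3.4347)
   = [0.682585 + 0.370186] / 0.780052 = 1.349618
d₂ = d₁ − σ√T = 1.349618 − 0.780052 = 0.569566
N(d₁) = 0.911431,  N(d₂) = 0.715514,  e^(−rT) = 0.936181
E₀ = V₀·N(d₁) − D·e^(−rT)·N(d₂)
   = 370.0514·0.911431 − 186.9903·0.936181·0.715514 = 212.020608
B₀ = V₀ − E₀ = 370.0514 − 212.020608 = 158.030792

B0=158.0308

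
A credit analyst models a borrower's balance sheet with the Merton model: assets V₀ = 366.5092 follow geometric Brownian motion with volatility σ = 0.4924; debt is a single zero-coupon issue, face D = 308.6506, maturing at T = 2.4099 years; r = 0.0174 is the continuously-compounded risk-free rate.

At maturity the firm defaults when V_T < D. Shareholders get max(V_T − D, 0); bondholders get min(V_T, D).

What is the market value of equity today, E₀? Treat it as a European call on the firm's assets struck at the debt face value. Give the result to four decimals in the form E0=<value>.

d₁ = [ln(V₀/D) + (r + σ²/2)T] / (σ√T)
   = [ln(366.5092/308.6506) + (0.0174 + 0.5·0.4924²)·2.4099] / (0.4924·√2.4099)
   = [0.171814 + 0.334082] / 0.764395 = 0.661825
d₂ = d₁ − σ√T = 0.661825 − 0.764395 = -0.102569
N(d₁) = 0.745958,  N(d₂) = 0.459152,  e^(−rT) = 0.958935
E₀ = V₀·N(d₁) − D·e^(−rT)·N(d₂)
   = 366.5092·0.745958 − 308.6506·0.958935·0.459152 = 137.502615

E0=137.5026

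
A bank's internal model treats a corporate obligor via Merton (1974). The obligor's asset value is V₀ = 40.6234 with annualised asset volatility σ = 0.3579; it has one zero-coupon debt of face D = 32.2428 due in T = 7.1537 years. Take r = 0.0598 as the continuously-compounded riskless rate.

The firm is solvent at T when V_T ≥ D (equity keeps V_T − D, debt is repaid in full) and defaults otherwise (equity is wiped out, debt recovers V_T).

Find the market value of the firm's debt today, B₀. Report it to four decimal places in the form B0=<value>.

d₁ = [ln(V₀/D) + (r + σ²/2)T] / (σ√T)
   = [ln(40.6234/32.2428) + (0.0598 + 0.5·0.3579²)·7.1537] / (0.3579·√7.1537)
   = [0.231049 + 0.885959] / 0.957254 = 1.166888
d₂ = d₁ − σ√T = 1.166888 − 0.957254 = 0.209635
N(d₁) = 0.878372,  N(d₂) = 0.583024,  e^(−rT) = 0.651947
E₀ = V₀·N(d₁) − D·e^(−rT)·N(d₂)
   = 40.6234·0.878372 − 32.2428·0.651947·0.583024 = 23.426955
B₀ = V₀ − E₀ = 40.6234 − 23.426955 = 17.196445

B0=17.1964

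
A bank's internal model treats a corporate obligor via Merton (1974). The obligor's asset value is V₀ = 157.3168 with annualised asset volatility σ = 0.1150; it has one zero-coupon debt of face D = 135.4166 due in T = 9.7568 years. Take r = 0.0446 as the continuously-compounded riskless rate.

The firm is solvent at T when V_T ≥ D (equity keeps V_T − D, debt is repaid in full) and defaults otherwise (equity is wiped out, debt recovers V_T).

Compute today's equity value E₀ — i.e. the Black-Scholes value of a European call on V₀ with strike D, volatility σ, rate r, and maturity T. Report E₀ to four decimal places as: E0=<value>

d₁ = [ln(V₀/D) + (r + σ²/2)T] / (σ√T)
   = [ln(157.3168/135.4166) + (0.0446 + 0.5·0.1150²)·9.7568] / (0.1150·√9.7568)
   = [0.149906 + 0.499670] / 0.359213 = 1.808332
d₂ = d₁ − σ√T = 1.808332 − 0.359213 = 1.449120
N(d₁) = 0.964723,  N(d₂) = 0.926348,  e^(−rT) = 0.647165
E₀ = V₀·N(d₁) − D·e^(−rT)·N(d₂)
   = 157.3168·0.964723 − 135.4166·0.647165·0.926348 = 70.584769

E0=70.5848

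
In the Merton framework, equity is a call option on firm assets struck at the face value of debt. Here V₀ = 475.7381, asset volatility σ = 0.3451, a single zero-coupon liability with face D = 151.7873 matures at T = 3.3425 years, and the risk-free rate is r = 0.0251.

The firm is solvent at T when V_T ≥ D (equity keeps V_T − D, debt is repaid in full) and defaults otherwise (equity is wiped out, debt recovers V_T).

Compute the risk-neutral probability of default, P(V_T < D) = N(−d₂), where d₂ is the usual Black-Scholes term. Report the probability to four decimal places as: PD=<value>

d₁ = [ln(V₀/D) + (r + σ²/2)T] / (σ√T)
   = [ln(475.7381/151.7873) + (0.0251 + 0.5·0.3451²)·3.3425] / (0.3451·√3.3425)
   = [1.142387 + 0.282933] / 0.630929 = 2.259080
d₂ = d₁ − σ√T = 2.259080 − 0.630929 = 1.628151
risk-neutral PD = N(−d₂) = N(-1.628151) = 0.051746

PD=0.0517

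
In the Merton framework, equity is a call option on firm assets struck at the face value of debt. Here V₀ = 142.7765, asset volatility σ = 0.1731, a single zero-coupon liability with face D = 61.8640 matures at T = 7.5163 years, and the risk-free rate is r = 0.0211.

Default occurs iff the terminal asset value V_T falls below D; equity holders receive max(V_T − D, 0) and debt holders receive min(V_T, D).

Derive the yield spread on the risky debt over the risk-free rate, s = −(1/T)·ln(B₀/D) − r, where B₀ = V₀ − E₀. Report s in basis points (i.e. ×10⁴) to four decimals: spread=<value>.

d₁ = [ln(V₀/D) + (r + σ²/2)T] / (σ√T)
   = [ln(142.7765/61.8640) + (0.0211 + 0.5·0.1731²)·7.5163] / (0.1731·√7.5163)
   = [0.836342 + 0.271202] / 0.474569 = 2.333790
d₂ = d₁ − σ√T = 2.333790 − 0.474569 = 1.859221
N(d₁) = 0.990197,  N(d₂) = 0.968502,  e^(−rT) = 0.853343
E₀ = V₀·N(d₁) − D·e^(−rT)·N(d₂)
   = 142.7765·0.990197 − 61.8640·0.853343·0.968502 = 90.248423
B₀ = V₀ − E₀ = 142.7765 − 90.248423 = 52.528077
spread = −(1/T)·ln(B₀/D) − r = −(1/7.5163)·ln(52.528077/61.8640) − 0.0211 = 0.00066478
in basis points: 0.00066478 × 10⁴ = 6.6478 bp

spread=6.6478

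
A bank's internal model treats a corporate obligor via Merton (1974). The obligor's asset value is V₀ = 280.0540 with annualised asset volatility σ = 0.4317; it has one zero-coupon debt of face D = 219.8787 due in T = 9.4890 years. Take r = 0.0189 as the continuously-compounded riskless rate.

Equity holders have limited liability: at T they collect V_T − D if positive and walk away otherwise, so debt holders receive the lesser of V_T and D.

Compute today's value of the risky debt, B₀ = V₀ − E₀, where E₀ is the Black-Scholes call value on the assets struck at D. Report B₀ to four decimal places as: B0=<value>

B0=112.5562

d₁ = [ln(V₀/D) + (r + σ²/2)T] / (σ√T)
   = [ln(280.0540/219.8787) + (0.0189 + 0.5·0.4317²)·9.4890] / (0.4317·√9.4890)
   = [0.241906 + 1.063550] / 1.329818 = 0.981681
d₂ = d₁ − σ√T = 0.981681 − 1.329818 = -0.348138
N(d₁) = 0.836871,  N(d₂) = 0.363868,  e^(−rT) = 0.835820
E₀ = V₀·N(d₁) − D·e^(−rT)·N(d₂)
   = 280.0540·0.836871 − 219.8787·0.835820·0.363868 = 167.497805
B₀ = V₀ − E₀ = 280.0540 − 167.497805 = 112.556195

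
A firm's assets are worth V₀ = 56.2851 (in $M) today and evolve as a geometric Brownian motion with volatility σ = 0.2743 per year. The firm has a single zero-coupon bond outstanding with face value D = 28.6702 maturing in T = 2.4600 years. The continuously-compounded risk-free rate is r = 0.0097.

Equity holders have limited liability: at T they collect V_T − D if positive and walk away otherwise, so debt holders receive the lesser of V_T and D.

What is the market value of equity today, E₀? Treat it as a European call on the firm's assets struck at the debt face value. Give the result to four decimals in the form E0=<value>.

E0=28.6601

d₁ = [ln(V₀/D) + (r + σ²/2)T] / (σ√T)
   = [ln(56.2851/28.6702) + (0.0097 + 0.5·0.2743²)·2.4600] / (0.2743·√2.4600)
   = [0.674572 + 0.116408] / 0.430223 = 1.838535
d₂ = d₁ − σ√T = 1.838535 − 0.430223 = 1.408312
N(d₁) = 0.967008,  N(d₂) = 0.920481,  e^(−rT) = 0.976420
E₀ = V₀·N(d₁) − D·e^(−rT)·N(d₂)
   = 56.2851·0.967008 − 28.6702·0.976420·0.920481 = 28.660061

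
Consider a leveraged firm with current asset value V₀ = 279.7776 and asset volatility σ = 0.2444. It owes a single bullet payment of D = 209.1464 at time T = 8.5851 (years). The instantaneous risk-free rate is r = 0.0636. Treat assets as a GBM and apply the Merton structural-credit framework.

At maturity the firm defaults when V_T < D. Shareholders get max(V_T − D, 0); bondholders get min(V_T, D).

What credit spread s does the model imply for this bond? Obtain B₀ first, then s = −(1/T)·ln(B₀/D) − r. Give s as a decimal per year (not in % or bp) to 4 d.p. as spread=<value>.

d₁ = [ln(V₀/D) + (r + σ²/2)T] / (σ√T)
   = [ln(279.7776/209.1464) + (0.0636 + 0.5·0.2444²)·8.5851] / (0.2444·√8.5851)
   = [0.290961 + 0.802412] / 0.716100 = 1.526843
d₂ = d₁ − σ√T = 1.526843 − 0.716100 = 0.810743
N(d₁) = 0.936600,  N(d₂) = 0.791243,  e^(−rT) = 0.579255
E₀ = V₀·N(d₁) − D·e^(−rT)·N(d₂)
   = 279.7776·0.936600 − 209.1464·0.579255·0.791243 = 166.181273
B₀ = V₀ − E₀ = 279.7776 − 166.181273 = 113.596327
spread = −(1/T)·ln(B₀/D) − r = −(1/8.5851)·ln(113.596327/209.1464) − 0.0636 = 0.00749798

spread=0.0075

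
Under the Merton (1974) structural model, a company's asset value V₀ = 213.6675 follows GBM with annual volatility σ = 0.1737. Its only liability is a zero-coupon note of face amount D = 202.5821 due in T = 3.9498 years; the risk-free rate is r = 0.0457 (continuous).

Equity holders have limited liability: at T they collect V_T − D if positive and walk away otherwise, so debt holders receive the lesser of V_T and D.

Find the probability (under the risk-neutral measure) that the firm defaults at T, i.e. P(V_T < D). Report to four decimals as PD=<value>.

d₁ = [ln(V₀/D) + (r + σ²/2)T] / (σ√T)
   = [ln(213.6675/202.5821) + (0.0457 + 0.5·0.1737²)·3.9498] / (0.1737·√3.9498)
   = [0.053276 + 0.240092] / 0.345213 = 0.849816
d₂ = d₁ − σ√T = 0.849816 − 0.345213 = 0.504603
risk-neutral PD = N(−d₂) = N(-0.504603) = 0.306919

PD=0.3069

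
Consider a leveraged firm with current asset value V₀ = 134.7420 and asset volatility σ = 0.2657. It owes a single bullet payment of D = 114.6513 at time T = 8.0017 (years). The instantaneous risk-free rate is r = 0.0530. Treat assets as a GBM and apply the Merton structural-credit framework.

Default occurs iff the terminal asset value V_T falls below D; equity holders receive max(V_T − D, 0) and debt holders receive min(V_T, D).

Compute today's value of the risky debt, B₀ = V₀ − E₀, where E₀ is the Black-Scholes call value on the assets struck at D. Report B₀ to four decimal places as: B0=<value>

B0=65.9804

d₁ = [ln(V₀/D) + (r + σ²/2)T] / (σ√T)
   = [ln(134.7420/114.6513) + (0.0530 + 0.5·0.2657²)·8.0017] / (0.2657·√8.0017)
   = [0.161466 + 0.706536] / 0.751593 = 1.154884
d₂ = d₁ − σ√T = 1.154884 − 0.751593 = 0.403291
N(d₁) = 0.875931,  N(d₂) = 0.656633,  e^(−rT) = 0.654365
E₀ = V₀·N(d₁) − D·e^(−rT)·N(d₂)
   = 134.7420·0.875931 − 114.6513·0.654365·0.656633 = 68.761608
B₀ = V₀ − E₀ = 134.7420 − 68.761608 = 65.980392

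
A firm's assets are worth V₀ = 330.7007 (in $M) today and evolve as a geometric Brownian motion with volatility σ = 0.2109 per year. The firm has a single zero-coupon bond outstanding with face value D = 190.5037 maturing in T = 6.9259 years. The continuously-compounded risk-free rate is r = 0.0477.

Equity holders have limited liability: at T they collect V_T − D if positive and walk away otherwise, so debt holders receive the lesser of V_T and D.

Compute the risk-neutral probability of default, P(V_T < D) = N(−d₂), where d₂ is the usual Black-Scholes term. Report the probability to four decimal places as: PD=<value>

d₁ = [ln(V₀/D) + (r + σ²/2)T] / (σ√T)
   = [ln(330.7007/190.5037) + (0.0477 + 0.5·0.2109²)·6.9259] / (0.2109·√6.9259)
   = [0.551542 + 0.484393] / 0.555028 = 1.866457
d₂ = d₁ − σ√T = 1.866457 − 0.555028 = 1.311429
risk-neutral PD = N(−d₂) = N(-1.311429) = 0.094856

PD=0.0949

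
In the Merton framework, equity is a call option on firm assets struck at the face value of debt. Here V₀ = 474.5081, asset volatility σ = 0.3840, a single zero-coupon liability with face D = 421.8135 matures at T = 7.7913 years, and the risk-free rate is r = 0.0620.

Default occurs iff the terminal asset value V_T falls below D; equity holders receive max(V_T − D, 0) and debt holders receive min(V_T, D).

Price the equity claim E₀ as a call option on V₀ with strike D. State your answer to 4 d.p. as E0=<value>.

d₁ = [ln(V₀/D) + (r + σ²/2)T] / (σ√T)
   = [ln(474.5081/421.8135) + (0.0620 + 0.5·0.3840²)·7.7913] / (0.3840·√7.7913)
   = [0.117715 + 1.057498] / 1.071855 = 1.096429
d₂ = d₁ − σ√T = 1.096429 − 1.071855 = 0.024573
N(d₁) = 0.863554,  N(d₂) = 0.509802,  e^(−rT) = 0.616892
E₀ = V₀·N(d₁) − D·e^(−rT)·N(d₂)
   = 474.5081·0.863554 − 421.8135·0.616892·0.509802 = 277.106070

E0=277.1061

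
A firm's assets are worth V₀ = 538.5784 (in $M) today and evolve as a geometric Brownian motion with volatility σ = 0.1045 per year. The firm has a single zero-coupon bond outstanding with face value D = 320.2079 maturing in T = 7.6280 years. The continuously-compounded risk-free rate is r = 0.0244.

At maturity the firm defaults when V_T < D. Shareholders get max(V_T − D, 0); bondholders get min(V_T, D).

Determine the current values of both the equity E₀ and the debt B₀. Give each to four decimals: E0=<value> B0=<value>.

d₁ = [ln(V₀/D) + (r + σ²/2)T] / (σ√T)
   = [ln(538.5784/320.2079) + (0.0244 + 0.5·0.1045²)·7.6280] / (0.1045·√7.6280)
   = [0.519963 + 0.227773] / 0.288617 = 2.590756
d₂ = d₁ − σ√T = 2.590756 − 0.288617 = 2.302139
N(d₁) = 0.995212,  N(d₂) = 0.989336,  e^(−rT) = 0.830171
E₀ = V₀·N(d₁) − D·e^(−rT)·N(d₂)
   = 538.5784·0.995212 − 320.2079·0.830171·0.989336 = 273.006824
B₀ = V₀ − E₀ = 538.5784 − 273.006824 = 265.571576

E0=273.0068 B0=265.5716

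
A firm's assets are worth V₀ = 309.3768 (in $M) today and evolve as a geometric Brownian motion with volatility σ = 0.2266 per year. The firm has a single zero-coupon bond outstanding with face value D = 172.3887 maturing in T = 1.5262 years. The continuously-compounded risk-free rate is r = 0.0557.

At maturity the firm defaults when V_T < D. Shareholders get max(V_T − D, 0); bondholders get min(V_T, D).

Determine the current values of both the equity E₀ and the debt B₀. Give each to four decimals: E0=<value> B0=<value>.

d₁ = [ln(V₀/D) + (r + σ²/2)T] / (σ√T)
   = [ln(309.3768/172.3887) + (0.0557 + 0.5·0.2266²)·1.5262] / (0.2266·√1.5262)
   = [0.584808 + 0.124193] / 0.279940 = 2.532685
d₂ = d₁ − σ√T = 2.532685 − 0.279940 = 2.252744
N(d₁) = 0.994340,  N(d₂) = 0.987862,  e^(−rT) = 0.918504
E₀ = V₀·N(d₁) − D·e^(−rT)·N(d₂)
   = 309.3768·0.994340 − 172.3887·0.918504·0.987862 = 151.208050
B₀ = V₀ − E₀ = 309.3768 − 151.208050 = 158.168750

E0=151.2080 B0=158.1688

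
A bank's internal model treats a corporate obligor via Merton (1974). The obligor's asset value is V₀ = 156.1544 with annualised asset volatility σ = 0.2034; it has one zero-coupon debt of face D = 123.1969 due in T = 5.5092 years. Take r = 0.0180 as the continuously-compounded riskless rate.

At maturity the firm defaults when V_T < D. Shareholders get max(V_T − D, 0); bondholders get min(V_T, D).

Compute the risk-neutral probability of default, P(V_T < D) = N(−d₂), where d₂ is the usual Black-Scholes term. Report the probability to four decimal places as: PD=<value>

PD=0.3208

d₁ = [ln(V₀/D) + (r + σ²/2)T] / (σ√T)
   = [ln(156.1544/123.1969) + (0.0180 + 0.5·0.2034²)·5.5092] / (0.2034·√5.5092)
   = [0.237061 + 0.213128] / 0.477414 = 0.942974
d₂ = d₁ − σ√T = 0.942974 − 0.477414 = 0.465560
risk-neutral PD = N(−d₂) = N(-0.465560) = 0.320765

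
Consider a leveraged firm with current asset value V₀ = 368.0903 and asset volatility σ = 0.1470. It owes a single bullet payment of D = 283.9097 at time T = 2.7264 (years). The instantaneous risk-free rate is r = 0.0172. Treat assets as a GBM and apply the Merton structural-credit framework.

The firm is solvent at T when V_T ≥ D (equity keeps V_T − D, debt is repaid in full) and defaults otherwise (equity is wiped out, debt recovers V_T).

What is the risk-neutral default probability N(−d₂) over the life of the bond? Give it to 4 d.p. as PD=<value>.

PD=0.1268

d₁ = [ln(V₀/D) + (r + σ²/2)T] / (σ√T)
   = [ln(368.0903/283.9097) + (0.0172 + 0.5·0.1470²)·2.7264] / (0.1470·√2.7264)
   = [0.259672 + 0.076351] / 0.242724 = 1.384387
d₂ = d₁ − σ√T = 1.384387 − 0.242724 = 1.141664
risk-neutral PD = N(−d₂) = N(-1.141664) = 0.126797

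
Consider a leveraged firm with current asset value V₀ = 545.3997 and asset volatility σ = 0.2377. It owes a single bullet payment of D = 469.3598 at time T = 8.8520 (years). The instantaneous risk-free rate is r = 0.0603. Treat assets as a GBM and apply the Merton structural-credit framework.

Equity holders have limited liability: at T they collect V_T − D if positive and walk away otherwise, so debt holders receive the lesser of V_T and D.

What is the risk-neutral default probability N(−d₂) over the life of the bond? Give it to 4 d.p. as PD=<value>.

PD=0.2698

d₁ = [ln(V₀/D) + (r + σ²/2)T] / (σ√T)
   = [ln(545.3997/469.3598) + (0.0603 + 0.5·0.2377²)·8.8520] / (0.2377·√8.8520)
   = [0.150149 + 0.783850] / 0.707212 = 1.320678
d₂ = d₁ − σ√T = 1.320678 − 0.707212 = 0.613465
risk-neutral PD = N(−d₂) = N(-0.613465) = 0.269784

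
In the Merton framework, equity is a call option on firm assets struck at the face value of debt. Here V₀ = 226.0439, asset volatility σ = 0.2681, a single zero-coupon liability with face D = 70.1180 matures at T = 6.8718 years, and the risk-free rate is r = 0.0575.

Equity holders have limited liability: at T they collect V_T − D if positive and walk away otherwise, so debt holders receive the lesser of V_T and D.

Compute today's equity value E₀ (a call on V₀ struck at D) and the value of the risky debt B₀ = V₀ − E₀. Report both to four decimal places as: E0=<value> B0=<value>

E0=179.1247 B0=46.9192

d₁ = [ln(V₀/D) + (r + σ²/2)T] / (σ√T)
   = [ln(226.0439/70.1180) + (0.0575 + 0.5·0.2681²)·6.8718] / (0.2681·√6.8718)
   = [1.170550 + 0.642093] / 0.702801 = 2.579171
d₂ = d₁ − σ√T = 2.579171 − 0.702801 = 1.876370
N(d₁) = 0.995048,  N(d₂) = 0.969698,  e^(−rT) = 0.673593
E₀ = V₀·N(d₁) − D·e^(−rT)·N(d₂)
   = 226.0439·0.995048 − 70.1180·0.673593·0.969698 = 179.124733
B₀ = V₀ − E₀ = 226.0439 − 179.124733 = 46.919167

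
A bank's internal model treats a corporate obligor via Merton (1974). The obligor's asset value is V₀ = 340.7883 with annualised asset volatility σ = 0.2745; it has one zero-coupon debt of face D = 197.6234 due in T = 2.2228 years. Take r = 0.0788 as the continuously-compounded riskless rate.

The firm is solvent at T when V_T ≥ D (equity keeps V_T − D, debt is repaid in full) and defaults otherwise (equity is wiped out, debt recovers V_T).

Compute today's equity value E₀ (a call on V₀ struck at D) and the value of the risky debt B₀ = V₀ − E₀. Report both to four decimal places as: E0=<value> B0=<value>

E0=176.4311 B0=164.3572

d₁ = [ln(V₀/D) + (r + σ²/2)T] / (σ√T)
   = [ln(340.7883/197.6234) + (0.0788 + 0.5·0.2745²)·2.2228] / (0.2745·√2.2228)
   = [0.544898 + 0.258901] / 0.409254 = 1.964061
d₂ = d₁ − σ√T = 1.964061 − 0.409254 = 1.554808
N(d₁) = 0.975239,  N(d₂) = 0.940004,  e^(−rT) = 0.839326
E₀ = V₀·N(d₁) − D·e^(−rT)·N(d₂)
   = 340.7883·0.975239 − 197.6234·0.839326·0.940004 = 176.431055
B₀ = V₀ − E₀ = 340.7883 − 176.431055 = 164.357245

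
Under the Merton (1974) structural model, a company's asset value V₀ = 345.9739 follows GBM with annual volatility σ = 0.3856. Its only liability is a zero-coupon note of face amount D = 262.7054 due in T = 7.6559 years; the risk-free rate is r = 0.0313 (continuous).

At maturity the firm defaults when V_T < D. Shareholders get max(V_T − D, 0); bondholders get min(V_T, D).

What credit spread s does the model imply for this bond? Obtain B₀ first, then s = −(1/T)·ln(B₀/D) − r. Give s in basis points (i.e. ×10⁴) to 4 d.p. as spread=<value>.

spread=395.4448

d₁ = [ln(V₀/D) + (r + σ²/2)T] / (σ√T)
   = [ln(345.9739/262.7054) + (0.0313 + 0.5·0.3856²)·7.6559] / (0.3856·√7.6559)
   = [0.275330 + 0.808797] / 1.066928 = 1.016121
d₂ = d₁ − σ√T = 1.016121 − 1.066928 = -0.050808
N(d₁) = 0.845214,  N(d₂) = 0.479739,  e^(−rT) = 0.786919
E₀ = V₀·N(d₁) − D·e^(−rT)·N(d₂)
   = 345.9739·0.845214 − 262.7054·0.786919·0.479739 = 193.246445
B₀ = V₀ − E₀ = 345.9739 − 193.246445 = 152.727455
spread = −(1/T)·ln(B₀/D) − r = −(1/7.6559)·ln(152.727455/262.7054) − 0.0313 = 0.03954448
in basis points: 0.03954448 × 10⁴ = 395.4448 bp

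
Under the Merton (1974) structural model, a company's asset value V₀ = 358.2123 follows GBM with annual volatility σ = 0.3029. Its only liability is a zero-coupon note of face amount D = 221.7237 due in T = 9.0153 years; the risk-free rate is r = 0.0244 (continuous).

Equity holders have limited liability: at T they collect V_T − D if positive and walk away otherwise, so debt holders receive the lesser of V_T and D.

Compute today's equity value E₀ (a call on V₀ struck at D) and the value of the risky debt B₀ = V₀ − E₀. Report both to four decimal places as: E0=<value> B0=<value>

E0=207.7021 B0=150.5102

d₁ = [ln(V₀/D) + (r + σ²/2)T] / (σ√T)
   = [ln(358.2123/221.7237) + (0.0244 + 0.5·0.3029²)·9.0153] / (0.3029·√9.0153)
   = [0.479694 + 0.633543] / 0.909472 = 1.224047
d₂ = d₁ − σ√T = 1.224047 − 0.909472 = 0.314575
N(d₁) = 0.889533,  N(d₂) = 0.623458,  e^(−rT) = 0.802540
E₀ = V₀·N(d₁) − D·e^(−rT)·N(d₂)
   = 358.2123·0.889533 − 221.7237·0.802540·0.623458 = 207.702131
B₀ = V₀ − E₀ = 358.2123 − 207.702131 = 150.510169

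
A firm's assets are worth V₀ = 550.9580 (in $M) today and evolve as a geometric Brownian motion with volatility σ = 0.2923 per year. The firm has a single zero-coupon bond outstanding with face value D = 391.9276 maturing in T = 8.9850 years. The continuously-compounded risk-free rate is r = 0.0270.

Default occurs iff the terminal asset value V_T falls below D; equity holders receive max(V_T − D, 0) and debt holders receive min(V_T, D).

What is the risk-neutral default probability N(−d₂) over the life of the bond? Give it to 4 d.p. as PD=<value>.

d₁ = [ln(V₀/D) + (r + σ²/2)T] / (σ√T)
   = [ln(550.9580/391.9276) + (0.0270 + 0.5·0.2923²)·8.9850] / (0.2923·√8.9850)
   = [0.340581 + 0.626431] / 0.876169 = 1.103683
d₂ = d₁ − σ√T = 1.103683 − 0.876169 = 0.227514
risk-neutral PD = N(−d₂) = N(-0.227514) = 0.410012

PD=0.4100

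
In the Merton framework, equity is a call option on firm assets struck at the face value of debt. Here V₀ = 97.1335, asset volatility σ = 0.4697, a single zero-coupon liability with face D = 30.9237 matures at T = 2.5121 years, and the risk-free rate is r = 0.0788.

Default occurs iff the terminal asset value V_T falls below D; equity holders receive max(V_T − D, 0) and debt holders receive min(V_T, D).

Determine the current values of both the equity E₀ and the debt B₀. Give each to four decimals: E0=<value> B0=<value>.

d₁ = [ln(V₀/D) + (r + σ²/2)T] / (σ√T)
   = [ln(97.1335/30.9237) + (0.0788 + 0.5·0.4697²)·2.5121] / (0.4697·√2.5121)
   = [1.144563 + 0.475061] / 0.744456 = 2.175581
d₂ = d₁ − σ√T = 2.175581 − 0.744456 = 1.431125
N(d₁) = 0.985207,  N(d₂) = 0.923803,  e^(−rT) = 0.820408
E₀ = V₀·N(d₁) − D·e^(−rT)·N(d₂)
   = 97.1335·0.985207 − 30.9237·0.820408·0.923803 = 72.259650
B₀ = V₀ − E₀ = 97.1335 − 72.259650 = 24.873850

E0=72.2597 B0=24.8738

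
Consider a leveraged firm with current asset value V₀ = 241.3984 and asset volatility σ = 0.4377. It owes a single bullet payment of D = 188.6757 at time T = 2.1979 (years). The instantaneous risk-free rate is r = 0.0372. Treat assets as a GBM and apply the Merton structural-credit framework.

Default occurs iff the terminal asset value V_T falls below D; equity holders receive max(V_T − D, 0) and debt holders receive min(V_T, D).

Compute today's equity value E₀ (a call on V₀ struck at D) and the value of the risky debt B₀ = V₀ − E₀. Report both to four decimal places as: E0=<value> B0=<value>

d₁ = [ln(V₀/D) + (r + σ²/2)T] / (σ√T)
   = [ln(241.3984/188.6757) + (0.0372 + 0.5·0.4377²)·2.1979] / (0.4377·√2.1979)
   = [0.246419 + 0.292300] / 0.648904 = 0.830198
d₂ = d₁ − σ√T = 0.830198 − 0.648904 = 0.181294
N(d₁) = 0.796787,  N(d₂) = 0.571932,  e^(−rT) = 0.921491
E₀ = V₀·N(d₁) − D·e^(−rT)·N(d₂)
   = 241.3984·0.796787 − 188.6757·0.921491·0.571932 = 92.905253
B₀ = V₀ − E₀ = 241.3984 − 92.905253 = 148.493147

E0=92.9053 B0=148.4931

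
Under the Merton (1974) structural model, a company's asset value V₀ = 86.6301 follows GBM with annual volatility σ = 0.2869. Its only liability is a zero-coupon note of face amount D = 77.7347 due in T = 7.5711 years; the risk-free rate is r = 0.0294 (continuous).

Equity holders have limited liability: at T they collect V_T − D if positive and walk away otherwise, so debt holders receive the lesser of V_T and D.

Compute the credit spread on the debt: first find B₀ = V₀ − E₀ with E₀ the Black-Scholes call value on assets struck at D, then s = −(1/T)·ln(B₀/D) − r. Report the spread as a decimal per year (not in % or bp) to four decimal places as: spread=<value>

d₁ = [ln(V₀/D) + (r + σ²/2)T] / (σ√T)
   = [ln(86.6301/77.7347) + (0.0294 + 0.5·0.2869²)·7.5711] / (0.2869·√7.5711)
   = [0.108346 + 0.534185] / 0.789423 = 0.813924
d₂ = d₁ − σ√T = 0.813924 − 0.789423 = 0.024500
N(d₁) = 0.792156,  N(d₂) = 0.509773,  e^(−rT) = 0.800443
E₀ = V₀·N(d₁) − D·e^(−rT)·N(d₂)
   = 86.6301·0.792156 − 77.7347·0.800443·0.509773 = 36.905329
B₀ = V₀ − E₀ = 86.6301 − 36.905329 = 49.724771
spread = −(1/T)·ln(B₀/D) − r = −(1/7.5711)·ln(49.724771/77.7347) − 0.0294 = 0.02961369

spread=0.0296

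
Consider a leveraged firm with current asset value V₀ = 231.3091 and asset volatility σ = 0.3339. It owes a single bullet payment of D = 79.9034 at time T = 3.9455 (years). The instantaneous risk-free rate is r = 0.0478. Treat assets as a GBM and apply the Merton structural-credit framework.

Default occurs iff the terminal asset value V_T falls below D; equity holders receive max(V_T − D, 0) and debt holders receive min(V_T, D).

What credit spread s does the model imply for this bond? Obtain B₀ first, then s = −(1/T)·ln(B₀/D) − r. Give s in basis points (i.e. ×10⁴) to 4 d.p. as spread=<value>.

d₁ = [ln(V₀/D) + (r + σ²/2)T] / (σ√T)
   = [ln(231.3091/79.9034) + (0.0478 + 0.5·0.3339²)·3.9455] / (0.3339·√3.9455)
   = [1.062937 + 0.408535] / 0.663235 = 2.218628
d₂ = d₁ − σ√T = 2.218628 − 0.663235 = 1.555393
N(d₁) = 0.986744,  N(d₂) = 0.940074,  e^(−rT) = 0.828122
E₀ = V₀·N(d₁) − D·e^(−rT)·N(d₂)
   = 231.3091·0.986744 − 79.9034·0.828122·0.940074 = 166.038411
B₀ = V₀ − E₀ = 231.3091 − 166.038411 = 65.270689
spread = −(1/T)·ln(B₀/D) − r = −(1/3.9455)·ln(65.270689/79.9034) − 0.0478 = 0.00346735
in basis points: 0.00346735 × 10⁴ = 34.6735 bp

spread=34.6735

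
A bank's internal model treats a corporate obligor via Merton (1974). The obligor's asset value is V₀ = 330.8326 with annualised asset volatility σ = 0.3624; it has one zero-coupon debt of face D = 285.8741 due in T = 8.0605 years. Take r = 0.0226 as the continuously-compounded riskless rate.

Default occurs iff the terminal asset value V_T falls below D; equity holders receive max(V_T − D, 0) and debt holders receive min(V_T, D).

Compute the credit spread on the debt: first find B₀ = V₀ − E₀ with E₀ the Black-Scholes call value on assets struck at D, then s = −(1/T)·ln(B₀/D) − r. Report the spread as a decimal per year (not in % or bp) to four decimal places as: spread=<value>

d₁ = [ln(V₀/D) + (r + σ²/2)T] / (σ√T)
   = [ln(330.8326/285.8741) + (0.0226 + 0.5·0.3624²)·8.0605] / (0.3624·√8.0605)
   = [0.146061 + 0.711475] / 1.028891 = 0.833457
d₂ = d₁ − σ√T = 0.833457 − 1.028891 = -0.195433
N(d₁) = 0.797707,  N(d₂) = 0.422527,  e^(−rT) = 0.833462
E₀ = V₀·N(d₁) − D·e^(−rT)·N(d₂)
   = 330.8326·0.797707 − 285.8741·0.833462·0.422527 = 163.233896
B₀ = V₀ − E₀ = 330.8326 − 163.233896 = 167.598704
spread = −(1/T)·ln(B₀/D) − r = −(1/8.0605)·ln(167.598704/285.8741) − 0.0226 = 0.04364639

spread=0.0436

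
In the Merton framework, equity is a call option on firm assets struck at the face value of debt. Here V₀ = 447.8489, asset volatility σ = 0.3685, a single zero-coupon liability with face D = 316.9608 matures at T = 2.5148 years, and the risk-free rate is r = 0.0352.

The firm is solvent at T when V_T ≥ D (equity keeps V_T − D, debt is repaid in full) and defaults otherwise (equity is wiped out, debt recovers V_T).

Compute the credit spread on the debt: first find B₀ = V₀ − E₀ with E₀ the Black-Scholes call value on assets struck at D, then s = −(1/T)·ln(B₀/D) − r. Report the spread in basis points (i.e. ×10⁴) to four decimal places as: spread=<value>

d₁ = [ln(V₀/D) + (r + σ²/2)T] / (σ√T)
   = [ln(447.8489/316.9608) + (0.0352 + 0.5·0.3685²)·2.5148] / (0.3685·√2.5148)
   = [0.345678 + 0.259266] / 0.584372 = 1.035204
d₂ = d₁ − σ√T = 1.035204 − 0.584372 = 0.450832
N(d₁) = 0.849713,  N(d₂) = 0.673945,  e^(−rT) = 0.915284
E₀ = V₀·N(d₁) − D·e^(−rT)·N(d₂)
   = 447.8489·0.849713 − 316.9608·0.915284·0.673945 = 185.025583
B₀ = V₀ − E₀ = 447.8489 − 185.025583 = 262.823317
spread = −(1/T)·ln(B₀/D) − r = −(1/2.5148)·ln(262.823317/316.9608) − 0.0352 = 0.03927753
in basis points: 0.03927753 × 10⁴ = 392.7753 bp

spread=392.7753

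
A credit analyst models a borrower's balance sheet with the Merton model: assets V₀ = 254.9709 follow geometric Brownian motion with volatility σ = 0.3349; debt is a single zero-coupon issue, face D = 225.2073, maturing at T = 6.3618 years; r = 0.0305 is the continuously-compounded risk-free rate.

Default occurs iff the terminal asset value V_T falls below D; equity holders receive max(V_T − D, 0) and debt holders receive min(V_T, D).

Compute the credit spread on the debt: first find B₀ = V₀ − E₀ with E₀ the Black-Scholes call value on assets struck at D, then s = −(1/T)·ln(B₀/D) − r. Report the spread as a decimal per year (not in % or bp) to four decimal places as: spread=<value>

spread=0.0404

d₁ = [ln(V₀/D) + (r + σ²/2)T] / (σ√T)
   = [ln(254.9709/225.2073) + (0.0305 + 0.5·0.3349²)·6.3618] / (0.3349·√6.3618)
   = [0.124128 + 0.550798] / 0.844705 = 0.799008
d₂ = d₁ − σ√T = 0.799008 − 0.844705 = -0.045697
N(d₁) = 0.787857,  N(d₂) = 0.481776,  e^(−rT) = 0.823629
E₀ = V₀·N(d₁) − D·e^(−rT)·N(d₂)
   = 254.9709·0.787857 − 225.2073·0.823629·0.481776 = 111.517344
B₀ = V₀ − E₀ = 254.9709 − 111.517344 = 143.453556
spread = −(1/T)·ln(B₀/D) − r = −(1/6.3618)·ln(143.453556/225.2073) − 0.0305 = 0.04039345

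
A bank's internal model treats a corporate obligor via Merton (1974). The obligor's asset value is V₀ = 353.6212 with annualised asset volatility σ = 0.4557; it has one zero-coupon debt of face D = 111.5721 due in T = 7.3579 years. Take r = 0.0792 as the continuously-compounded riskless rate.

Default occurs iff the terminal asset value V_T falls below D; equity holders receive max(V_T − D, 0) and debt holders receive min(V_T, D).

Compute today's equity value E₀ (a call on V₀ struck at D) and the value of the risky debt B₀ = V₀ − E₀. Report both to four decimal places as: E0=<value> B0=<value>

E0=297.1436 B0=56.4776

d₁ = [ln(V₀/D) + (r + σ²/2)T] / (σ√T)
   = [ln(353.6212/111.5721) + (0.0792 + 0.5·0.4557²)·7.3579] / (0.4557·√7.3579)
   = [1.153555 + 1.346726] / 1.236107 = 2.022706
d₂ = d₁ − σ√T = 2.022706 − 1.236107 = 0.786600
N(d₁) = 0.978448,  N(d₂) = 0.784242,  e^(−rT) = 0.558363
E₀ = V₀·N(d₁) − D·e^(−rT)·N(d₂)
   = 353.6212·0.978448 − 111.5721·0.558363·0.784242 = 297.143552
B₀ = V₀ − E₀ = 353.6212 − 297.143552 = 56.477648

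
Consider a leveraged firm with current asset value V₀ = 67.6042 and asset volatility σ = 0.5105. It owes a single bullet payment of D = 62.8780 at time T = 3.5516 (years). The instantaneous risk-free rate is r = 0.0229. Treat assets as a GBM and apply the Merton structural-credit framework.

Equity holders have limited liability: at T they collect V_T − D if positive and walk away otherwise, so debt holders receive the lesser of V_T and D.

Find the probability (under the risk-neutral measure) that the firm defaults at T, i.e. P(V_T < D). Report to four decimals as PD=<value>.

d₁ = [ln(V₀/D) + (r + σ²/2)T] / (σ√T)
   = [ln(67.6042/62.8780) + (0.0229 + 0.5·0.5105²)·3.5516] / (0.5105·√3.5516)
   = [0.072474 + 0.544123] / 0.962072 = 0.640905
d₂ = d₁ − σ√T = 0.640905 − 0.962072 = -0.321167
risk-neutral PD = N(−d₂) = N(0.321167) = 0.625958

PD=0.6260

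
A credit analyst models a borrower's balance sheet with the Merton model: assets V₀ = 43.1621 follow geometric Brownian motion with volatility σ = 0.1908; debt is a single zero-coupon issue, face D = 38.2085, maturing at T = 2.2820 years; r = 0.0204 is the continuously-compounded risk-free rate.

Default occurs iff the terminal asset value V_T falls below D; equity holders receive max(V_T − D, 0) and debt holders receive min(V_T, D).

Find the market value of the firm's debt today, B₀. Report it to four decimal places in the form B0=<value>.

d₁ = [ln(V₀/D) + (r + σ²/2)T] / (σ√T)
   = [ln(43.1621/38.2085) + (0.0204 + 0.5·0.1908²)·2.2820] / (0.1908·√2.2820)
   = [0.121905 + 0.088090] / 0.288228 = 0.728573
d₂ = d₁ − σ√T = 0.728573 − 0.288228 = 0.440345
N(d₁) = 0.766869,  N(d₂) = 0.670157,  e^(−rT) = 0.954514
E₀ = V₀·N(d₁) − D·e^(−rT)·N(d₂)
   = 43.1621·0.766869 − 38.2085·0.954514·0.670157 = 8.658683
B₀ = V₀ − E₀ = 43.1621 − 8.658683 = 34.503417

B0=34.5034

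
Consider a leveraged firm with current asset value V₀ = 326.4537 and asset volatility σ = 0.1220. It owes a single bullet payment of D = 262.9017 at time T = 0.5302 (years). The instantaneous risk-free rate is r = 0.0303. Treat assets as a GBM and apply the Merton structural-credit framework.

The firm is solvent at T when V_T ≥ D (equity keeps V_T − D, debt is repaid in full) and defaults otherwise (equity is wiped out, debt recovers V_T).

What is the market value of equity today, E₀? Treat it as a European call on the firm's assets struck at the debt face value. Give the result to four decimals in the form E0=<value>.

d₁ = [ln(V₀/D) + (r + σ²/2)T] / (σ√T)
   = [ln(326.4537/262.9017) + (0.0303 + 0.5·0.1220²)·0.5302] / (0.1220·√0.5302)
   = [0.216508 + 0.020011] / 0.088834 = 2.662477
d₂ = d₁ − σ√T = 2.662477 − 0.088834 = 2.573643
N(d₁) = 0.996122,  N(d₂) = 0.994968,  e^(−rT) = 0.984063
E₀ = V₀·N(d₁) − D·e^(−rT)·N(d₂)
   = 326.4537·0.996122 − 262.9017·0.984063·0.994968 = 67.777433

E0=67.7774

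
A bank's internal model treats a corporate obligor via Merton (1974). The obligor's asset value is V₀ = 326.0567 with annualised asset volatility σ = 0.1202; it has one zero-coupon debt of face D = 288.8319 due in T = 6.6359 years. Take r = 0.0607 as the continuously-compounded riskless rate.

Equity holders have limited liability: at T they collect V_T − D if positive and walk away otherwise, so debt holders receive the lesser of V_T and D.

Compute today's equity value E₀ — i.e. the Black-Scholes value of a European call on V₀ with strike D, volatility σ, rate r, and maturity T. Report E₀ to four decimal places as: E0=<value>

E0=134.4225

d₁ = [ln(V₀/D) + (r + σ²/2)T] / (σ√T)
   = [ln(326.0567/288.8319) + (0.0607 + 0.5·0.1202²)·6.6359] / (0.1202·√6.6359)
   = [0.121226 + 0.450737] / 0.309638 = 1.847200
d₂ = d₁ − σ√T = 1.847200 − 0.309638 = 1.537562
N(d₁) = 0.967641,  N(d₂) = 0.937922,  e^(−rT) = 0.668446
E₀ = V₀·N(d₁) − D·e^(−rT)·N(d₂)
   = 326.0567·0.967641 − 288.8319·0.668446·0.937922 = 134.422466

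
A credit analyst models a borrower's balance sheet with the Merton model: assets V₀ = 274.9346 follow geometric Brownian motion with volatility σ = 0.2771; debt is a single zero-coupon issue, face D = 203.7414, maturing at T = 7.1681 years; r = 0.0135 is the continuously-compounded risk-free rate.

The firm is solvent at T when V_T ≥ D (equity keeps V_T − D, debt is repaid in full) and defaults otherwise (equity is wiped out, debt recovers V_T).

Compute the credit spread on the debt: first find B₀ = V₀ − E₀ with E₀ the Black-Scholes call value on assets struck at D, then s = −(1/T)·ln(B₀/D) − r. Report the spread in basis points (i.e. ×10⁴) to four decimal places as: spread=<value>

spread=249.1866

d₁ = [ln(V₀/D) + (r + σ²/2)T] / (σ√T)
   = [ln(274.9346/203.7414) + (0.0135 + 0.5·0.2771²)·7.1681] / (0.2771·√7.1681)
   = [0.299682 + 0.371969] / 0.741888 = 0.905325
d₂ = d₁ − σ√T = 0.905325 − 0.741888 = 0.163437
N(d₁) = 0.817353,  N(d₂) = 0.564913,  e^(−rT) = 0.907765
E₀ = V₀·N(d₁) − D·e^(−rT)·N(d₂)
   = 274.9346·0.817353 − 203.7414·0.907765·0.564913 = 120.238473
B₀ = V₀ − E₀ = 274.9346 − 120.238473 = 154.696127
spread = −(1/T)·ln(B₀/D) − r = −(1/7.1681)·ln(154.696127/203.7414) − 0.0135 = 0.02491866
in basis points: 0.02491866 × 10⁴ = 249.1866 bp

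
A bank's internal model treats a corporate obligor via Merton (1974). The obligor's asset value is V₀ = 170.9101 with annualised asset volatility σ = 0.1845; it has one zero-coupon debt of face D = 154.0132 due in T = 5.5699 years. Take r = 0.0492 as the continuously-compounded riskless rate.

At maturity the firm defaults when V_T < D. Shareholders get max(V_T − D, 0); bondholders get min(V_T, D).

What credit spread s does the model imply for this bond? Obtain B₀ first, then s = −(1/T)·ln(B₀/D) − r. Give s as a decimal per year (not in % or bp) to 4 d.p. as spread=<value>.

d₁ = [ln(V₀/D) + (r + σ²/2)T] / (σ√T)
   = [ln(170.9101/154.0132) + (0.0492 + 0.5·0.1845²)·5.5699] / (0.1845·√5.5699)
   = [0.104099 + 0.368839] / 0.435432 = 1.086138
d₂ = d₁ − σ√T = 1.086138 − 0.435432 = 0.650706
N(d₁) = 0.861291,  N(d₂) = 0.742382,  e^(−rT) = 0.760302
E₀ = V₀·N(d₁) − D·e^(−rT)·N(d₂)
   = 170.9101·0.861291 − 154.0132·0.760302·0.742382 = 60.272935
B₀ = V₀ − E₀ = 170.9101 − 60.272935 = 110.637165
spread = −(1/T)·ln(B₀/D) − r = −(1/5.5699)·ln(110.637165/154.0132) − 0.0492 = 0.01018747

spread=0.0102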